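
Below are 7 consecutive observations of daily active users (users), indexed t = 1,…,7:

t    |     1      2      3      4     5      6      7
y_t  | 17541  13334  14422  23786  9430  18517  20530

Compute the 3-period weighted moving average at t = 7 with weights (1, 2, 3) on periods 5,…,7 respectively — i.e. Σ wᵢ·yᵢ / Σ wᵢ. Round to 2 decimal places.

18009.00

Weighted sum: 1·9430 + 2·18517 + 3·20530 = 9430 + 37034 + 61590 = 108054
Weight total: 1 + 2 + 3 = 6
WMA = 108054 / 6 = 18009.00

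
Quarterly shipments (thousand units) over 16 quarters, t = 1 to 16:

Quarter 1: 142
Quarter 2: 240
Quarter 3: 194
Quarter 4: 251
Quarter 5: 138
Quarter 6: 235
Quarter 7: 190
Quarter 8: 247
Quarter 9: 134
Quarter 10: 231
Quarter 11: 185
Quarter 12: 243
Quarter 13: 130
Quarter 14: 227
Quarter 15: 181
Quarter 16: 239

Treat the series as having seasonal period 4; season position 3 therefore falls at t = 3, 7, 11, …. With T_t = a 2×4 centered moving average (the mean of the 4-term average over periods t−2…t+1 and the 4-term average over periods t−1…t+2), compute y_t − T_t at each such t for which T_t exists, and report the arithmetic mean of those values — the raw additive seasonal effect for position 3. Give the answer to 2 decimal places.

-12.33

Season position 3 occurs at t = 3, 7, 11 (where T_t is defined).
t=3: T_3 = 206.2500; y_3 − T_3 = 194 − 206.2500 = -12.2500
t=7: T_7 = 202.0000; y_7 − T_7 = 190 − 202.0000 = -12.0000
t=11: T_11 = 197.7500; y_11 − T_11 = 185 − 197.7500 = -12.7500
Mean deviation: (-12.2500 + -12.0000 + -12.7500) / 3 = -12.33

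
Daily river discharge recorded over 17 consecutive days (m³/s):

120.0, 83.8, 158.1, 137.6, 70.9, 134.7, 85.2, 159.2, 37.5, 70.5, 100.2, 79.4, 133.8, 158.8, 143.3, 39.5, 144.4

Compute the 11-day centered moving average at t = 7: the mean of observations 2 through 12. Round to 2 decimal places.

Sum of periods 2–12: 83.8 + 158.1 + 137.6 + 70.9 + 134.7 + 85.2 + 159.2 + 37.5 + 70.5 + 100.2 + 79.4 = 1117.1
Divide by 11: 1117.1 / 11 = 101.55

101.55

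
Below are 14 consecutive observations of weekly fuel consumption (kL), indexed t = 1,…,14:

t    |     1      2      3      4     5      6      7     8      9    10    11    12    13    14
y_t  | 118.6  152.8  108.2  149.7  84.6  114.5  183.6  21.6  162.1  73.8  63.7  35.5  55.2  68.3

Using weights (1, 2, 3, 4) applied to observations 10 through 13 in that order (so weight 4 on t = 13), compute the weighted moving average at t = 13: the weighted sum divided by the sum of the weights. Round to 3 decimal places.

Weighted sum: 1·73.8 + 2·63.7 + 3·35.5 + 4·55.2 = 73.8 + 127.4 + 106.5 + 220.8 = 528.5
Weight total: 1 + 2 + 3 + 4 = 10
WMA = 528.5 / 10 = 52.850

52.850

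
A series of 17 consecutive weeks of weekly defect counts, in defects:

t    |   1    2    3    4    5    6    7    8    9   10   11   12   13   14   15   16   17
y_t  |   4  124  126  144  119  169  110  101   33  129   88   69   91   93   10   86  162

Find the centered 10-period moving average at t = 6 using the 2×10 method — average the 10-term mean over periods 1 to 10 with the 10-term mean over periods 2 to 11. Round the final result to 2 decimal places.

110.10

Sum over 1–10: 4 + 124 + 126 + 144 + 119 + 169 + 110 + 101 + 33 + 129 = 1059
Sum over 2–11: 124 + 126 + 144 + 119 + 169 + 110 + 101 + 33 + 129 + 88 = 1143
CMA at t=6 = (1059 + 1143) / (2·10) = 2202 / 20 = 110.10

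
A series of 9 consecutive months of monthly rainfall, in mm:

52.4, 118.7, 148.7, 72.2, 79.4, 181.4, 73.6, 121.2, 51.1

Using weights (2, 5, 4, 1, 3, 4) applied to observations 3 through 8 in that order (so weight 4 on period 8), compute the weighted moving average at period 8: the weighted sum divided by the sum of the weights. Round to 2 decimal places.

98.05

Weighted sum: 2·148.7 + 5·72.2 + 4·79.4 + 1·181.4 + 3·73.6 + 4·121.2 = 297.4 + 361.0 + 317.6 + 181.4 + 220.8 + 484.8 = 1863.0
Weight total: 2 + 5 + 4 + 1 + 3 + 4 = 19
WMA = 1863.0 / 19 = 98.05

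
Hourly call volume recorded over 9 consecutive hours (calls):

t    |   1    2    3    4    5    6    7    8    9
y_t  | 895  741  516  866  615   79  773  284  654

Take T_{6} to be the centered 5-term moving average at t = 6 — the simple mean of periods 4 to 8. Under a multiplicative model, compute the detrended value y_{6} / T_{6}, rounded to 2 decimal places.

0.15

Trend T_6 = (866 + 615 + 79 + 773 + 284) / 5 = 2617/5 = 523.4000
Ratio to trend: 79 / 523.4000 = 0.15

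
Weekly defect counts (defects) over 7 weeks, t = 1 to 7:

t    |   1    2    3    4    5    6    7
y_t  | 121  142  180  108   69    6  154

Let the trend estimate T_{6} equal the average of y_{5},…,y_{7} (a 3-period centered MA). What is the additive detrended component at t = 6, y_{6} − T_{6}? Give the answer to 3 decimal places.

Trend T_6 = (69 + 6 + 154) / 3 = 229/3 = 76.33333
Detrended value: 6 − 76.33333 = -70.333

-70.333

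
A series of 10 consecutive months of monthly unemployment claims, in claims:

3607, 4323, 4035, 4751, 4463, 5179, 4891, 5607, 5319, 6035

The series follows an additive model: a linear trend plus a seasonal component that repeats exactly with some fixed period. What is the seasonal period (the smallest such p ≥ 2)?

2

First differences y_{t+1} − y_t: 716, -288, 716, -288, 716, -288, …
The difference pattern repeats every 2 terms and not for any smaller step, so p = 2.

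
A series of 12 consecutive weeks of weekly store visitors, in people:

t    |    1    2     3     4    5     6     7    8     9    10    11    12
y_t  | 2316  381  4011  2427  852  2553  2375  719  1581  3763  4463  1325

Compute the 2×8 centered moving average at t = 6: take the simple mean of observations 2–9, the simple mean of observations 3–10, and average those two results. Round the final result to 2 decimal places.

Sum over 2–9: 381 + 4011 + 2427 + 852 + 2553 + 2375 + 719 + 1581 = 14899
Sum over 3–10: 4011 + 2427 + 852 + 2553 + 2375 + 719 + 1581 + 3763 = 18281
CMA at t=6 = (14899 + 18281) / (2·8) = 33180 / 16 = 2073.75

2073.75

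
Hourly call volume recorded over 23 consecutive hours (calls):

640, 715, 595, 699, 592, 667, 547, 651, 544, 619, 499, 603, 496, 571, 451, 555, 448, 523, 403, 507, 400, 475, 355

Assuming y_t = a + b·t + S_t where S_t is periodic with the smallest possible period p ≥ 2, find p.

4

First differences y_{t+1} − y_t: 75, -120, 104, -107, 75, -120, 104, -107, 75, -120, …
The difference pattern repeats every 4 terms and not for any smaller step, so p = 4.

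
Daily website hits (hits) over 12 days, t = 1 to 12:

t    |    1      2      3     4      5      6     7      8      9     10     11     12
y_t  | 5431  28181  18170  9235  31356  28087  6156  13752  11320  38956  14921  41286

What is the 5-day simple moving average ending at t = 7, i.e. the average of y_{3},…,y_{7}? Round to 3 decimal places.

Sum of periods 3–7: 18170 + 9235 + 31356 + 28087 + 6156 = 93004
Divide by 5: 93004 / 5 = 18600.800

18600.800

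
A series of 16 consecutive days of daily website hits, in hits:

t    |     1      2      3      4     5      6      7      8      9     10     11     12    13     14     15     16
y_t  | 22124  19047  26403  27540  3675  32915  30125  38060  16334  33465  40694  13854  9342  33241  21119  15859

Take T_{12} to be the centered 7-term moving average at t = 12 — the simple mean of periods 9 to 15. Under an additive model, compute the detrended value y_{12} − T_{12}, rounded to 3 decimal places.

Trend T_12 = (16334 + 33465 + 40694 + 13854 + 9342 + 33241 + 21119) / 7 = 168049/7 = 24007.00000
Detrended value: 13854 − 24007.00000 = -10153.000

-10153.000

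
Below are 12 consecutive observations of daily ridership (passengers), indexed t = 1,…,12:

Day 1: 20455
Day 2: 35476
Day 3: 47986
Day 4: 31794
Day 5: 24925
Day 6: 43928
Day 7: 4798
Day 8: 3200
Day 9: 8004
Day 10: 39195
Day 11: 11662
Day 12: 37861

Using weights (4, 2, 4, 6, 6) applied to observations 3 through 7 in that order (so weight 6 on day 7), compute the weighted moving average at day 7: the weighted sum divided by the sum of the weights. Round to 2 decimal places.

29435.82

Weighted sum: 4·47986 + 2·31794 + 4·24925 + 6·43928 + 6·4798 = 191944 + 63588 + 99700 + 263568 + 28788 = 647588
Weight total: 4 + 2 + 4 + 6 + 6 = 22
WMA = 647588 / 22 = 29435.82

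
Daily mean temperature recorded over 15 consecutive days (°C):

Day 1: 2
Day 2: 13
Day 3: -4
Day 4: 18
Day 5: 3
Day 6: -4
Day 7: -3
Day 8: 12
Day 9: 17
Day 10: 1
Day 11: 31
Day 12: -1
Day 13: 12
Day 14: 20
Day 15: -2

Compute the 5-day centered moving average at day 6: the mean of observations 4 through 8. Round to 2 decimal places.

Sum of periods 4–8: 18 + 3 + (-4) + (-3) + 12 = 26
Divide by 5: 26 / 5 = 5.20

5.20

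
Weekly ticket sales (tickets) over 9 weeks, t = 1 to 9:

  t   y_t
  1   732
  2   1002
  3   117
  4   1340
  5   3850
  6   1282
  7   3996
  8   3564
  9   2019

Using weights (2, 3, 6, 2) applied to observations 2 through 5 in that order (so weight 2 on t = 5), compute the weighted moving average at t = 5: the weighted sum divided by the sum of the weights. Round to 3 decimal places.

1391.923

Weighted sum: 2·1002 + 3·117 + 6·1340 + 2·3850 = 2004 + 351 + 8040 + 7700 = 18095
Weight total: 2 + 3 + 6 + 2 = 13
WMA = 18095 / 13 = 1391.923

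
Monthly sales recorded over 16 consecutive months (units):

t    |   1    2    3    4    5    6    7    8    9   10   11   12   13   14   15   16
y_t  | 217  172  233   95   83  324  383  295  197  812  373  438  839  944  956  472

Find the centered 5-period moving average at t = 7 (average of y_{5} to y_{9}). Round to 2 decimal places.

256.40

Sum of periods 5–9: 83 + 324 + 383 + 295 + 197 = 1282
Divide by 5: 1282 / 5 = 256.40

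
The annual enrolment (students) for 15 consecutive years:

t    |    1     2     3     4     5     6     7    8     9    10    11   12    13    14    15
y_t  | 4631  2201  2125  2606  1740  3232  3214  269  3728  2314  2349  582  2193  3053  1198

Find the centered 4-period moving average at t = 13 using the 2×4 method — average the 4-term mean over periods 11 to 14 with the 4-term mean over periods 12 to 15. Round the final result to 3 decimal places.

1900.375

Sum over 11–14: 2349 + 582 + 2193 + 3053 = 8177
Sum over 12–15: 582 + 2193 + 3053 + 1198 = 7026
CMA at t=13 = (8177 + 7026) / (2·4) = 15203 / 8 = 1900.375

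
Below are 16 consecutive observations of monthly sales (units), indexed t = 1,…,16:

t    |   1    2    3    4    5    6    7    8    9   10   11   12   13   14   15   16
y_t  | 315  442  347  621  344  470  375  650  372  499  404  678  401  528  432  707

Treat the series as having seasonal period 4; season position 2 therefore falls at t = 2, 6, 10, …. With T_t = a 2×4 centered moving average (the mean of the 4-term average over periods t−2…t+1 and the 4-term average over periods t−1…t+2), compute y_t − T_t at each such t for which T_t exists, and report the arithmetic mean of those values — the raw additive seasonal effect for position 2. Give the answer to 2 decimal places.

14.25

Season position 2 occurs at t = 6, 10, 14 (where T_t is defined).
t=6: T_6 = 456.1250; y_6 − T_6 = 470 − 456.1250 = 13.8750
t=10: T_10 = 484.7500; y_10 − T_10 = 499 − 484.7500 = 14.2500
t=14: T_14 = 513.3750; y_14 − T_14 = 528 − 513.3750 = 14.6250
Mean deviation: (13.8750 + 14.2500 + 14.6250) / 3 = 14.25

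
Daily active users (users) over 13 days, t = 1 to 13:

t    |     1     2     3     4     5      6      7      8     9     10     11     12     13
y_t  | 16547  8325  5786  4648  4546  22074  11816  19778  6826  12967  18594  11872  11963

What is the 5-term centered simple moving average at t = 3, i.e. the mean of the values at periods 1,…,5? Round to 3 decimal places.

Sum of periods 1–5: 16547 + 8325 + 5786 + 4648 + 4546 = 39852
Divide by 5: 39852 / 5 = 7970.400

7970.400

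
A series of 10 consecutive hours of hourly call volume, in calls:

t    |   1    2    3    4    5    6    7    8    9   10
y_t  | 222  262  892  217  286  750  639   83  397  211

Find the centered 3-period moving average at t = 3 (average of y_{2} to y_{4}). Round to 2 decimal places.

457.00

Sum of periods 2–4: 262 + 892 + 217 = 1371
Divide by 3: 1371 / 3 = 457.00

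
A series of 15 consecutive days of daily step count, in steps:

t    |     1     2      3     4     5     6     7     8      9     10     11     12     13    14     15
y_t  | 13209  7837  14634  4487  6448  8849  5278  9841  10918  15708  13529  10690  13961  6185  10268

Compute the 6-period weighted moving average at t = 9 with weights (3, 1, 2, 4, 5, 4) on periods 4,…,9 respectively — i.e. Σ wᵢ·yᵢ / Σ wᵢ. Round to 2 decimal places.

7978.74

Weighted sum: 3·4487 + 1·6448 + 2·8849 + 4·5278 + 5·9841 + 4·10918 = 13461 + 6448 + 17698 + 21112 + 49205 + 43672 = 151596
Weight total: 3 + 1 + 2 + 4 + 5 + 4 = 19
WMA = 151596 / 19 = 7978.74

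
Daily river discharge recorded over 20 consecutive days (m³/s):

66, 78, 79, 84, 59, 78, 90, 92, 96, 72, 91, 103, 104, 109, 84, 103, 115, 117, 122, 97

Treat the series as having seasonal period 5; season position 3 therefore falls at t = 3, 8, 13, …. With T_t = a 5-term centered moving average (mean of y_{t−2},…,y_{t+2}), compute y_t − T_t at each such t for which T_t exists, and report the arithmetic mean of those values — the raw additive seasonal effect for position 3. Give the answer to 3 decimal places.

Season position 3 occurs at t = 3, 8, 13, 18 (where T_t is defined).
t=3: T_3 = 73.20000; y_3 − T_3 = 79 − 73.20000 = 5.80000
t=8: T_8 = 85.60000; y_8 − T_8 = 92 − 85.60000 = 6.40000
t=13: T_13 = 98.20000; y_13 − T_13 = 104 − 98.20000 = 5.80000
t=18: T_18 = 110.80000; y_18 − T_18 = 117 − 110.80000 = 6.20000
Mean deviation: (5.80000 + 6.40000 + 5.80000 + 6.20000) / 4 = 6.050

6.050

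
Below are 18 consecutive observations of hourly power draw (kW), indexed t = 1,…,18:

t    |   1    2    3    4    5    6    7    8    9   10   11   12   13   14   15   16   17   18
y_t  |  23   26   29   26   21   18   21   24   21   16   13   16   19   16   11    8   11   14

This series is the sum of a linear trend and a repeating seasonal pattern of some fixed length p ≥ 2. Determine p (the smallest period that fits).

First differences y_{t+1} − y_t: 3, 3, -3, -5, -3, 3, 3, -3, -5, -3, 3, 3, …
The difference pattern repeats every 5 terms and not for any smaller step, so p = 5.

5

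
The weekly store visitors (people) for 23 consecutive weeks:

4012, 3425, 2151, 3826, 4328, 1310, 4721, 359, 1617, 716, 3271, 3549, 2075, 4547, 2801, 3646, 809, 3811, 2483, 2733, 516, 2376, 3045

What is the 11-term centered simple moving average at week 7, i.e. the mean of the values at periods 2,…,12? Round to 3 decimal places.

Sum of periods 2–12: 3425 + 2151 + 3826 + 4328 + 1310 + 4721 + 359 + 1617 + 716 + 3271 + 3549 = 29273
Divide by 11: 29273 / 11 = 2661.182

2661.182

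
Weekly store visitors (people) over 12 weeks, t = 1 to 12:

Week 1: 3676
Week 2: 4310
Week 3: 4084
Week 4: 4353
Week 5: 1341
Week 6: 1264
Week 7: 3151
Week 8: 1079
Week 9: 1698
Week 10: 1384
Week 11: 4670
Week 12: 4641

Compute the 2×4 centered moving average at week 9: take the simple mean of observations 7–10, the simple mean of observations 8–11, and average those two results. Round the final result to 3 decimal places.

2017.875

Sum over 7–10: 3151 + 1079 + 1698 + 1384 = 7312
Sum over 8–11: 1079 + 1698 + 1384 + 4670 = 8831
CMA at t=9 = (7312 + 8831) / (2·4) = 16143 / 8 = 2017.875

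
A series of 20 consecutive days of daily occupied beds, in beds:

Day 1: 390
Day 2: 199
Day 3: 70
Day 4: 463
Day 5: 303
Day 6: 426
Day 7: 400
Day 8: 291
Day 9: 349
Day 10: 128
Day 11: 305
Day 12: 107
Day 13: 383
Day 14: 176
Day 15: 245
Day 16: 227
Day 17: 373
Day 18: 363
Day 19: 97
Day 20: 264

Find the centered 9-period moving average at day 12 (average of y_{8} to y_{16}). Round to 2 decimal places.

Sum of periods 8–16: 291 + 349 + 128 + 305 + 107 + 383 + 176 + 245 + 227 = 2211
Divide by 9: 2211 / 9 = 245.67

245.67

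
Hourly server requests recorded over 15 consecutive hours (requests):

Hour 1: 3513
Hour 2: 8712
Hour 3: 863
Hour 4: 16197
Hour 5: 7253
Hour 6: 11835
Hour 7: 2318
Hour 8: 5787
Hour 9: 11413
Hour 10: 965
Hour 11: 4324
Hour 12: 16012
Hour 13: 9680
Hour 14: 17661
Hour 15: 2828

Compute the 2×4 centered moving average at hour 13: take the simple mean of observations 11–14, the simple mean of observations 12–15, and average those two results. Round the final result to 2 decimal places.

Sum over 11–14: 4324 + 16012 + 9680 + 17661 = 47677
Sum over 12–15: 16012 + 9680 + 17661 + 2828 = 46181
CMA at t=13 = (47677 + 46181) / (2·4) = 93858 / 8 = 11732.25

11732.25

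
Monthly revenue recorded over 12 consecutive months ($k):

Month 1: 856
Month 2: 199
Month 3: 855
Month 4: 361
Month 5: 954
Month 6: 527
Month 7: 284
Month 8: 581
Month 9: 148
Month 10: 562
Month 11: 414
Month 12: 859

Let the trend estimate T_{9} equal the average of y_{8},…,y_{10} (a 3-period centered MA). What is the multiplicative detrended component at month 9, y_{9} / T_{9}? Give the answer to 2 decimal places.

Trend T_9 = (581 + 148 + 562) / 3 = 1291/3 = 430.3333
Ratio to trend: 148 / 430.3333 = 0.34

0.34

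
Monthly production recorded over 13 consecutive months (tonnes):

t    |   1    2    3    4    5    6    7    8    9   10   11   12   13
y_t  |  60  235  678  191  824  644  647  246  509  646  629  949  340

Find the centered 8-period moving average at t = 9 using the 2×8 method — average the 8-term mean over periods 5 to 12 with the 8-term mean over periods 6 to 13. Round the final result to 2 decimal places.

606.50

Sum over 5–12: 824 + 644 + 647 + 246 + 509 + 646 + 629 + 949 = 5094
Sum over 6–13: 644 + 647 + 246 + 509 + 646 + 629 + 949 + 340 = 4610
CMA at t=9 = (5094 + 4610) / (2·8) = 9704 / 16 = 606.50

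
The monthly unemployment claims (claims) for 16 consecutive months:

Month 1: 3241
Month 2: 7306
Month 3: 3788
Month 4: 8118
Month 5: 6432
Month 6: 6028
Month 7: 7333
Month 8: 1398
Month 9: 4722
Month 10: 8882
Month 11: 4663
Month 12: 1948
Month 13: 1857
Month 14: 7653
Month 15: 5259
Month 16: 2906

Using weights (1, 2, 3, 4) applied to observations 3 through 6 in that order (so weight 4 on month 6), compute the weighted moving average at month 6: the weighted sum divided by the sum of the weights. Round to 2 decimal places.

Weighted sum: 1·3788 + 2·8118 + 3·6432 + 4·6028 = 3788 + 16236 + 19296 + 24112 = 63432
Weight total: 1 + 2 + 3 + 4 = 10
WMA = 63432 / 10 = 6343.20

6343.20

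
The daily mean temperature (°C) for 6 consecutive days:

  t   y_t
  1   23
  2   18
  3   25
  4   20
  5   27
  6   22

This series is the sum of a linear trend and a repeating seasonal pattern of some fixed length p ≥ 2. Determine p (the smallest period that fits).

First differences y_{t+1} − y_t: -5, 7, -5, 7, -5, …
The difference pattern repeats every 2 terms and not for any smaller step, so p = 2.

2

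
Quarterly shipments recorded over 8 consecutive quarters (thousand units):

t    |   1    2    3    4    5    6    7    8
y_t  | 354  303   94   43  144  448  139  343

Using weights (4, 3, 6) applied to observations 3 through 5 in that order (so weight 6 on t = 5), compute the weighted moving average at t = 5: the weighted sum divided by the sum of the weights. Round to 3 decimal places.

105.308

Weighted sum: 4·94 + 3·43 + 6·144 = 376 + 129 + 864 = 1369
Weight total: 4 + 3 + 6 = 13
WMA = 1369 / 13 = 105.308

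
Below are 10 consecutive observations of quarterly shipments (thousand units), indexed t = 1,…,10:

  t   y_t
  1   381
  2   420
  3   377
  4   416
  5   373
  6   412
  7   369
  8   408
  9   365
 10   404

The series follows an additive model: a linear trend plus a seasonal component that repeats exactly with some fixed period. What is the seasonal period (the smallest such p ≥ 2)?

2

First differences y_{t+1} − y_t: 39, -43, 39, -43, 39, -43, …
The difference pattern repeats every 2 terms and not for any smaller step, so p = 2.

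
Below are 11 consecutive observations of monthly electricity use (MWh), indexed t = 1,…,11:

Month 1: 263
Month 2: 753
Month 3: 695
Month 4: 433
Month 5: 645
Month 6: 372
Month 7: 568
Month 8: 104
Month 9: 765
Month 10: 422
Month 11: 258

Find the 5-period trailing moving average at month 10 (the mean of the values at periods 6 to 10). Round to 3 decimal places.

Sum of periods 6–10: 372 + 568 + 104 + 765 + 422 = 2231
Divide by 5: 2231 / 5 = 446.200

446.200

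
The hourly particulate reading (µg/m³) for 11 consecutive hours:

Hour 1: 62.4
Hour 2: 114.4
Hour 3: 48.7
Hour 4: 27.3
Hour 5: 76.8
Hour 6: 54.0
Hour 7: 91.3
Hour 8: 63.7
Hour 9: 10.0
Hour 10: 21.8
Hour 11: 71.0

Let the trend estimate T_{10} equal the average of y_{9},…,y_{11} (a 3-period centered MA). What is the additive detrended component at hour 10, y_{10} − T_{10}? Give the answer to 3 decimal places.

Trend T_10 = (10.0 + 21.8 + 71.0) / 3 = 102.8/3 = 34.26667
Detrended value: 21.8 − 34.26667 = -12.467

-12.467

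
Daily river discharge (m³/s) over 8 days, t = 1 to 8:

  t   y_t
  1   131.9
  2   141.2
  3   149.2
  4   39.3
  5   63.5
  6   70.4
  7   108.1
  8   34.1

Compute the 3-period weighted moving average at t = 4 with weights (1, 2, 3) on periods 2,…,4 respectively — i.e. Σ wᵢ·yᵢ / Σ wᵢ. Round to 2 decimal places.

Weighted sum: 1·141.2 + 2·149.2 + 3·39.3 = 141.2 + 298.4 + 117.9 = 557.5
Weight total: 1 + 2 + 3 = 6
WMA = 557.5 / 6 = 92.92

92.92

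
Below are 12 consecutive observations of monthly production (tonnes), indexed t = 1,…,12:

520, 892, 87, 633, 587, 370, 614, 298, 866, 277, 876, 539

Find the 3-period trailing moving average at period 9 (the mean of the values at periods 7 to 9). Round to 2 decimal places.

592.67

Sum of periods 7–9: 614 + 298 + 866 = 1778
Divide by 3: 1778 / 3 = 592.67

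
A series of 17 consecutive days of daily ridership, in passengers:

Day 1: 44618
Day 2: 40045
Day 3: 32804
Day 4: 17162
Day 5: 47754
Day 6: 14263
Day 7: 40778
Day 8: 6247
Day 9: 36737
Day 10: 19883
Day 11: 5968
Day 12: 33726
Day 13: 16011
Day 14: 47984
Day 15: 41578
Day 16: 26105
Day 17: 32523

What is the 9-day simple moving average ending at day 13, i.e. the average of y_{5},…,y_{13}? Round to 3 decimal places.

24596.333

Sum of periods 5–13: 47754 + 14263 + 40778 + 6247 + 36737 + 19883 + 5968 + 33726 + 16011 = 221367
Divide by 9: 221367 / 9 = 24596.333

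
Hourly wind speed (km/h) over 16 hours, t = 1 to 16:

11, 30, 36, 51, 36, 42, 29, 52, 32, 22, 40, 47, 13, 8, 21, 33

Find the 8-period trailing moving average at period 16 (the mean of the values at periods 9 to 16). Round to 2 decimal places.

Sum of periods 9–16: 32 + 22 + 40 + 47 + 13 + 8 + 21 + 33 = 216
Divide by 8: 216 / 8 = 27.00

27.00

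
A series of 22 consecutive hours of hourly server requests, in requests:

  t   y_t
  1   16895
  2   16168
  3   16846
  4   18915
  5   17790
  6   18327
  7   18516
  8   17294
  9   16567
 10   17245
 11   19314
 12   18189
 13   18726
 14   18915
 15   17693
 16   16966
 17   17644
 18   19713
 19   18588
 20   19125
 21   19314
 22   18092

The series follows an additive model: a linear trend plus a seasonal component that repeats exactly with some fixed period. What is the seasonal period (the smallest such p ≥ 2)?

7

First differences y_{t+1} − y_t: -727, 678, 2069, -1125, 537, 189, -1222, -727, 678, 2069, -1125, 537, 189, -1222, -727, 678, …
The difference pattern repeats every 7 terms and not for any smaller step, so p = 7.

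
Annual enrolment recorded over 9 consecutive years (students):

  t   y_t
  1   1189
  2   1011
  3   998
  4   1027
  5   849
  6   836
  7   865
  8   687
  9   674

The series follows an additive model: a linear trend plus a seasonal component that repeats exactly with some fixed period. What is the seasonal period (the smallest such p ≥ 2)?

First differences y_{t+1} − y_t: -178, -13, 29, -178, -13, 29, -178, -13, …
The difference pattern repeats every 3 terms and not for any smaller step, so p = 3.

3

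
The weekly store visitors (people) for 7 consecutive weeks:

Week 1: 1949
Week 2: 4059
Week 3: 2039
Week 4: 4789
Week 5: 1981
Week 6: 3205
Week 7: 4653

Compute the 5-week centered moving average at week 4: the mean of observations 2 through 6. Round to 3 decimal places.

3214.600

Sum of periods 2–6: 4059 + 2039 + 4789 + 1981 + 3205 = 16073
Divide by 5: 16073 / 5 = 3214.600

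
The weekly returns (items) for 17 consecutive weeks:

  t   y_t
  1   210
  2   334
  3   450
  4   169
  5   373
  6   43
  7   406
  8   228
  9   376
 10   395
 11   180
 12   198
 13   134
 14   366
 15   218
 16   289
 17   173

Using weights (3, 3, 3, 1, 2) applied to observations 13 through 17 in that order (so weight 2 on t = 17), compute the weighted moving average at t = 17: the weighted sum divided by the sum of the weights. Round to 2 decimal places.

232.42

Weighted sum: 3·134 + 3·366 + 3·218 + 1·289 + 2·173 = 402 + 1098 + 654 + 289 + 346 = 2789
Weight total: 3 + 3 + 3 + 1 + 2 = 12
WMA = 2789 / 12 = 232.42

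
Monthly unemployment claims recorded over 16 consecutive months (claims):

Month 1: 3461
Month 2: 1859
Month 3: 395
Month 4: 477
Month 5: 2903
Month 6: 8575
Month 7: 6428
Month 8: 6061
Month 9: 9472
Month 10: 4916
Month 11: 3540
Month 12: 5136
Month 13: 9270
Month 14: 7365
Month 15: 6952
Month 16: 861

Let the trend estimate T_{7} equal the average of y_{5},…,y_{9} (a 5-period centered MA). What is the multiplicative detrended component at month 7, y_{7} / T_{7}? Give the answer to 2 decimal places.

0.96

Trend T_7 = (2903 + 8575 + 6428 + 6061 + 9472) / 5 = 33439/5 = 6687.8000
Ratio to trend: 6428 / 6687.8000 = 0.96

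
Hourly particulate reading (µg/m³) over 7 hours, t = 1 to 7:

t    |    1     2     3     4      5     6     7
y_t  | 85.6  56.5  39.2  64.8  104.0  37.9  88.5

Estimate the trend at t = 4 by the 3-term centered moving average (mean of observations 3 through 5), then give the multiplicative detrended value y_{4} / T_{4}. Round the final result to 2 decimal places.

0.93

Trend T_4 = (39.2 + 64.8 + 104.0) / 3 = 208.0/3 = 69.3333
Ratio to trend: 64.8 / 69.3333 = 0.93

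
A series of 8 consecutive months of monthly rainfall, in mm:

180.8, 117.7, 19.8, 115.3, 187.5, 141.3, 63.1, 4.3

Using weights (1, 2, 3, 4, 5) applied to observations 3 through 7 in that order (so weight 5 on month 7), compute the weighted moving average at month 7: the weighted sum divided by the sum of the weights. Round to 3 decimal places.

112.907

Weighted sum: 1·19.8 + 2·115.3 + 3·187.5 + 4·141.3 + 5·63.1 = 19.8 + 230.6 + 562.5 + 565.2 + 315.5 = 1693.6
Weight total: 1 + 2 + 3 + 4 + 5 = 15
WMA = 1693.6 / 15 = 112.907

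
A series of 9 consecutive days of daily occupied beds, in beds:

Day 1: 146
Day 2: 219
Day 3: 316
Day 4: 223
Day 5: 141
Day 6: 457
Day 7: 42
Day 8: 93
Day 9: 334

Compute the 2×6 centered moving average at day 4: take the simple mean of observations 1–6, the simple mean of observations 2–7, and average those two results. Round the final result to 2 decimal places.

Sum over 1–6: 146 + 219 + 316 + 223 + 141 + 457 = 1502
Sum over 2–7: 219 + 316 + 223 + 141 + 457 + 42 = 1398
CMA at t=4 = (1502 + 1398) / (2·6) = 2900 / 12 = 241.67

241.67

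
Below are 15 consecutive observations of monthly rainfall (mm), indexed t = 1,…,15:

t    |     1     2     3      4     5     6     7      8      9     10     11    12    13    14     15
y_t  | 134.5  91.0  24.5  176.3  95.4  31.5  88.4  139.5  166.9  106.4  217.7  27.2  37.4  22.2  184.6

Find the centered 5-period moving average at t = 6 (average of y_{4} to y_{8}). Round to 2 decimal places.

Sum of periods 4–8: 176.3 + 95.4 + 31.5 + 88.4 + 139.5 = 531.1
Divide by 5: 531.1 / 5 = 106.22

106.22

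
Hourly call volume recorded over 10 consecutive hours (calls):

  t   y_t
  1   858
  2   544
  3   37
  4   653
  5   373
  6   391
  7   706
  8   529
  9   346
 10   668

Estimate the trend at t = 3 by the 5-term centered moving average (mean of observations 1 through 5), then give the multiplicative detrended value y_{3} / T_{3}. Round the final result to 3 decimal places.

Trend T_3 = (858 + 544 + 37 + 653 + 373) / 5 = 2465/5 = 493.00000
Ratio to trend: 37 / 493.00000 = 0.075

0.075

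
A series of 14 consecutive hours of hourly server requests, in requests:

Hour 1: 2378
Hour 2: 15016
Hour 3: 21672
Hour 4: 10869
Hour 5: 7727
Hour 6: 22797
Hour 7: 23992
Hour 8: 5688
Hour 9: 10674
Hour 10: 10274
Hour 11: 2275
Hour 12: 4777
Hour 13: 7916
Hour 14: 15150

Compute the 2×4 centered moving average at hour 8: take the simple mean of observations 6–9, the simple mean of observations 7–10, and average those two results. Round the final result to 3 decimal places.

14222.375

Sum over 6–9: 22797 + 23992 + 5688 + 10674 = 63151
Sum over 7–10: 23992 + 5688 + 10674 + 10274 = 50628
CMA at t=8 = (63151 + 50628) / (2·4) = 113779 / 8 = 14222.375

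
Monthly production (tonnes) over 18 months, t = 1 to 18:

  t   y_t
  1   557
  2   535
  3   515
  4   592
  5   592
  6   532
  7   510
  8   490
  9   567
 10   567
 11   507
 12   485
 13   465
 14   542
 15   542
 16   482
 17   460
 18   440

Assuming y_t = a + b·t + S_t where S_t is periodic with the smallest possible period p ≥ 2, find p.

First differences y_{t+1} − y_t: -22, -20, 77, 0, -60, -22, -20, 77, 0, -60, -22, -20, …
The difference pattern repeats every 5 terms and not for any smaller step, so p = 5.

5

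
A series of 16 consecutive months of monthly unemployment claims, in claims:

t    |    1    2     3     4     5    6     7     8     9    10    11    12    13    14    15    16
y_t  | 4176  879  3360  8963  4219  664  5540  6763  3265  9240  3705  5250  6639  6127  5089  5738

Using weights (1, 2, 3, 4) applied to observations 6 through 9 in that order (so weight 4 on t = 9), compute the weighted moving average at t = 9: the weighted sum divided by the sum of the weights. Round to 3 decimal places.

Weighted sum: 1·664 + 2·5540 + 3·6763 + 4·3265 = 664 + 11080 + 20289 + 13060 = 45093
Weight total: 1 + 2 + 3 + 4 = 10
WMA = 45093 / 10 = 4509.300

4509.300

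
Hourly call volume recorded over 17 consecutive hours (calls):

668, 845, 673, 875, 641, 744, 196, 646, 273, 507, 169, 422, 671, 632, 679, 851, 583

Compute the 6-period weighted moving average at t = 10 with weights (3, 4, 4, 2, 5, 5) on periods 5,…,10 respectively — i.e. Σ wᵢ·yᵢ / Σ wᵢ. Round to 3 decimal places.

Weighted sum: 3·641 + 4·744 + 4·196 + 2·646 + 5·273 + 5·507 = 1923 + 2976 + 784 + 1292 + 1365 + 2535 = 10875
Weight total: 3 + 4 + 4 + 2 + 5 + 5 = 23
WMA = 10875 / 23 = 472.826

472.826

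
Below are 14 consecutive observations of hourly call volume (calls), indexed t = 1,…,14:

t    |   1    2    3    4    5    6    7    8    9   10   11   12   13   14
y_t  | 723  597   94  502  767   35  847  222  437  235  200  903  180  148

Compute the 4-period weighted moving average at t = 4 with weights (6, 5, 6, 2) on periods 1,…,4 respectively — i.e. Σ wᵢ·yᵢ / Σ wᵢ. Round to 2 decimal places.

Weighted sum: 6·723 + 5·597 + 6·94 + 2·502 = 4338 + 2985 + 564 + 1004 = 8891
Weight total: 6 + 5 + 6 + 2 = 19
WMA = 8891 / 19 = 467.95

467.95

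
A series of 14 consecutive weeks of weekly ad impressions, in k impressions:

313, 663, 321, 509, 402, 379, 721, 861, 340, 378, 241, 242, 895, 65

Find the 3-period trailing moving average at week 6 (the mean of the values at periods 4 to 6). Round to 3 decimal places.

Sum of periods 4–6: 509 + 402 + 379 = 1290
Divide by 3: 1290 / 3 = 430.000

430.000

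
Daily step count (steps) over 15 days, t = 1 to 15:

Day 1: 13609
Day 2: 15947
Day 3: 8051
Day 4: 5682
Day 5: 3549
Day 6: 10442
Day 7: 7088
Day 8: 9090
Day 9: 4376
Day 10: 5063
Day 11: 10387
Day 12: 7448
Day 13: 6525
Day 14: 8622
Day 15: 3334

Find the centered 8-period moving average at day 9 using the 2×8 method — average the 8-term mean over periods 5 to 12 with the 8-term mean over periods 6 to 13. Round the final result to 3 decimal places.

7366.375

Sum over 5–12: 3549 + 10442 + 7088 + 9090 + 4376 + 5063 + 10387 + 7448 = 57443
Sum over 6–13: 10442 + 7088 + 9090 + 4376 + 5063 + 10387 + 7448 + 6525 = 60419
CMA at t=9 = (57443 + 60419) / (2·8) = 117862 / 16 = 7366.375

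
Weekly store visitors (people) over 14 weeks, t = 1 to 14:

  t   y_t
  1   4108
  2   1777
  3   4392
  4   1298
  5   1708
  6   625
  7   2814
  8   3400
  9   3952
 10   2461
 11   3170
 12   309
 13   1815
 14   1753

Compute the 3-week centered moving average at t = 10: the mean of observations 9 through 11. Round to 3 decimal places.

Sum of periods 9–11: 3952 + 2461 + 3170 = 9583
Divide by 3: 9583 / 3 = 3194.333

3194.333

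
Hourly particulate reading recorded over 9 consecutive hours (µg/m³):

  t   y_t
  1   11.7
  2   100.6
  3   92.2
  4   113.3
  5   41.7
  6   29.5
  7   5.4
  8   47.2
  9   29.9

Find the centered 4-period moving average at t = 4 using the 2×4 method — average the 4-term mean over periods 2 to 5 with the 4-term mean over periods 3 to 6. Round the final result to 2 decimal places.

78.06

Sum over 2–5: 100.6 + 92.2 + 113.3 + 41.7 = 347.8
Sum over 3–6: 92.2 + 113.3 + 41.7 + 29.5 = 276.7
CMA at t=4 = (347.8 + 276.7) / (2·4) = 624.5 / 8 = 78.06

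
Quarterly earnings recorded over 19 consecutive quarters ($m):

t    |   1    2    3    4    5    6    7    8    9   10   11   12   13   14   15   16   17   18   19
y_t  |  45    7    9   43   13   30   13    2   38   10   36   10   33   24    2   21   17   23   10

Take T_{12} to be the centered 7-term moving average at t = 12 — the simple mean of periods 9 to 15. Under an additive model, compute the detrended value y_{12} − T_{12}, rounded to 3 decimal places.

Trend T_12 = (38 + 10 + 36 + 10 + 33 + 24 + 2) / 7 = 153/7 = 21.85714
Detrended value: 10 − 21.85714 = -11.857

-11.857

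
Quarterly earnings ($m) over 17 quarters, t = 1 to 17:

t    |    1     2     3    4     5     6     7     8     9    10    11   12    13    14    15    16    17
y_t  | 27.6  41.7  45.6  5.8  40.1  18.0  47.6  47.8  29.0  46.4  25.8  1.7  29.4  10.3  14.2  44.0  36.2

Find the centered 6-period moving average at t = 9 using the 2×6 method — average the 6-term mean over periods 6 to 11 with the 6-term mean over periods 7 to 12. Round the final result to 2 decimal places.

Sum over 6–11: 18.0 + 47.6 + 47.8 + 29.0 + 46.4 + 25.8 = 214.6
Sum over 7–12: 47.6 + 47.8 + 29.0 + 46.4 + 25.8 + 1.7 = 198.3
CMA at t=9 = (214.6 + 198.3) / (2·6) = 412.9 / 12 = 34.41

34.41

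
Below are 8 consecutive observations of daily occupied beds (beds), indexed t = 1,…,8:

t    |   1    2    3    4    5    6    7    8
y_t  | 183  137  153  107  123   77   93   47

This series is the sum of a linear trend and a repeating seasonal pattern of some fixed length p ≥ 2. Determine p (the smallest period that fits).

First differences y_{t+1} − y_t: -46, 16, -46, 16, -46, 16, …
The difference pattern repeats every 2 terms and not for any smaller step, so p = 2.

2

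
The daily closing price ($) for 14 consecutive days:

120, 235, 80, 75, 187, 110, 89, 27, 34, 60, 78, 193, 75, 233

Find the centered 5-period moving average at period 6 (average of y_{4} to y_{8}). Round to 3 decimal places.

97.600

Sum of periods 4–8: 75 + 187 + 110 + 89 + 27 = 488
Divide by 5: 488 / 5 = 97.600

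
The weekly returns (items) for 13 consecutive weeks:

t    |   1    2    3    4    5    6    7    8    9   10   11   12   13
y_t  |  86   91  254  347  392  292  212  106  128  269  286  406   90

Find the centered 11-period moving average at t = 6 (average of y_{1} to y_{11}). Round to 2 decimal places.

223.91

Sum of periods 1–11: 86 + 91 + 254 + 347 + 392 + 292 + 212 + 106 + 128 + 269 + 286 = 2463
Divide by 11: 2463 / 11 = 223.91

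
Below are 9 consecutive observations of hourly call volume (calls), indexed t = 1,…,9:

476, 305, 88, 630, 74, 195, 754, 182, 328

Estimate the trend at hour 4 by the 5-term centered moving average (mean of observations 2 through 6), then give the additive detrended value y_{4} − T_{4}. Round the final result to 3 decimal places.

Trend T_4 = (305 + 88 + 630 + 74 + 195) / 5 = 1292/5 = 258.40000
Detrended value: 630 − 258.40000 = 371.600

371.600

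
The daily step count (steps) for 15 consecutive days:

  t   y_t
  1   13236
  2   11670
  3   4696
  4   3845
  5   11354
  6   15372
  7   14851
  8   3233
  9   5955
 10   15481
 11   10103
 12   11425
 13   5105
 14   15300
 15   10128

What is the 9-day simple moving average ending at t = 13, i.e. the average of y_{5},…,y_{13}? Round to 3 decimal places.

Sum of periods 5–13: 11354 + 15372 + 14851 + 3233 + 5955 + 15481 + 10103 + 11425 + 5105 = 92879
Divide by 9: 92879 / 9 = 10319.889

10319.889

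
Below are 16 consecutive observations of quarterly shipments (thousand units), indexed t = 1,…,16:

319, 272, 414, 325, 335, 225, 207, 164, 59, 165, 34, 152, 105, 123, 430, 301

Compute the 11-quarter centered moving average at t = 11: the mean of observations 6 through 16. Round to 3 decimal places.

178.636

Sum of periods 6–16: 225 + 207 + 164 + 59 + 165 + 34 + 152 + 105 + 123 + 430 + 301 = 1965
Divide by 11: 1965 / 11 = 178.636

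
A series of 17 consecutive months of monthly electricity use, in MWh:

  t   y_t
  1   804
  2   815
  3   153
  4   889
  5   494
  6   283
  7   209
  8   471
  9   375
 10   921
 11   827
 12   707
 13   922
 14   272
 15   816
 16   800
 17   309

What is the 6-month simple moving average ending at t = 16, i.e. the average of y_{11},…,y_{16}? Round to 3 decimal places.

724.000

Sum of periods 11–16: 827 + 707 + 922 + 272 + 816 + 800 = 4344
Divide by 6: 4344 / 6 = 724.000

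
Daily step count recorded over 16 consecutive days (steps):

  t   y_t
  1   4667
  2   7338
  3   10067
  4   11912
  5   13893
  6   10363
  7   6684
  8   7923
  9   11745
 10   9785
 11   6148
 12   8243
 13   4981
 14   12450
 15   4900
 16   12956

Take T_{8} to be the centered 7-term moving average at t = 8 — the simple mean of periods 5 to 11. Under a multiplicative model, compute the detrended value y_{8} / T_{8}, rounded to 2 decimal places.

0.83

Trend T_8 = (13893 + 10363 + 6684 + 7923 + 11745 + 9785 + 6148) / 7 = 66541/7 = 9505.8571
Ratio to trend: 7923 / 9505.8571 = 0.83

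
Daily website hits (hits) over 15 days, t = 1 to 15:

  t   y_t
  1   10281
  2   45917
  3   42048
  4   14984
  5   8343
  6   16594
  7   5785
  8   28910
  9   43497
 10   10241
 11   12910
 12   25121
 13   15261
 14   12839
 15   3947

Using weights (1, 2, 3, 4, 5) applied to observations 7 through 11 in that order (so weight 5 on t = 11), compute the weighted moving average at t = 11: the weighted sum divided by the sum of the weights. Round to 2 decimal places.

Weighted sum: 1·5785 + 2·28910 + 3·43497 + 4·10241 + 5·12910 = 5785 + 57820 + 130491 + 40964 + 64550 = 299610
Weight total: 1 + 2 + 3 + 4 + 5 = 15
WMA = 299610 / 15 = 19974.00

19974.00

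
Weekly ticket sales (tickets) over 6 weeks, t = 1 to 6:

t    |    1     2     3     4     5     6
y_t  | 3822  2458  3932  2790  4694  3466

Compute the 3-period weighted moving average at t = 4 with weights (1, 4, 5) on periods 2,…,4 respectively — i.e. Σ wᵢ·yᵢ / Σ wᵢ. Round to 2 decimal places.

Weighted sum: 1·2458 + 4·3932 + 5·2790 = 2458 + 15728 + 13950 = 32136
Weight total: 1 + 4 + 5 = 10
WMA = 32136 / 10 = 3213.60

3213.60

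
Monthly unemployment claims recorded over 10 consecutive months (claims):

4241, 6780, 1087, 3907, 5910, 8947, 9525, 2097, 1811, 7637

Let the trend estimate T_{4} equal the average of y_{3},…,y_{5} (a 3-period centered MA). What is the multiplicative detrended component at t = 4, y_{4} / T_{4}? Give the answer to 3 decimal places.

Trend T_4 = (1087 + 3907 + 5910) / 3 = 10904/3 = 3634.66667
Ratio to trend: 3907 / 3634.66667 = 1.075

1.075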